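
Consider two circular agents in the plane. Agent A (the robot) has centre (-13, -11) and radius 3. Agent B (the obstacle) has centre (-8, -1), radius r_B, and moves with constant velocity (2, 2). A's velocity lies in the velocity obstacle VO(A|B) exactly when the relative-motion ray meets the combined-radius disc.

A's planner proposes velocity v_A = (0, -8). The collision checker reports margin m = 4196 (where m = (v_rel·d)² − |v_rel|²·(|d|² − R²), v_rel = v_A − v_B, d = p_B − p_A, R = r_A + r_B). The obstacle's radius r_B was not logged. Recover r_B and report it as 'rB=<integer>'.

m = 4196
d = (5, 10);  v_rel = (-2, -10),  |v_rel|² = 104
v_rel×d = (-2)·(10) − (-10)·(5) = 30
since m = R²·104 − 30²:  R² = (900 + 4196) / 104 = 49
R = √49 = 7  ⇒  r_B = 7 − 3 = 4

rB=4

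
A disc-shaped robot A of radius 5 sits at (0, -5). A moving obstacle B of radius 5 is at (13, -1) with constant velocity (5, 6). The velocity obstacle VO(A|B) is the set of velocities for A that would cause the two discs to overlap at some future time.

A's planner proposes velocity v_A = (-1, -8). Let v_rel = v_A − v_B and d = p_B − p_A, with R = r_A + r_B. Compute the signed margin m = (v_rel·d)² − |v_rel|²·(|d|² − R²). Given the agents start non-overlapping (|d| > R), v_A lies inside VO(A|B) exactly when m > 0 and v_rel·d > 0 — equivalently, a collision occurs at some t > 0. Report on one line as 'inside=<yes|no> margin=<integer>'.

d = (13, 4),  |d|² = 185;  R = 5+5 = 10,  c = 185−10² = 85
v_rel = (-6, -14),  |v_rel|² = 232;  v_rel·d = (-6)·(13) + (-14)·(4) = -134
232·t² + 268·t + 85 = 0  ⇒  m = (-134)² − 232·85 = -1764
m = -1764 < 0,  v_rel·d = -134 < 0  ⇒  outside

inside=no margin=-1764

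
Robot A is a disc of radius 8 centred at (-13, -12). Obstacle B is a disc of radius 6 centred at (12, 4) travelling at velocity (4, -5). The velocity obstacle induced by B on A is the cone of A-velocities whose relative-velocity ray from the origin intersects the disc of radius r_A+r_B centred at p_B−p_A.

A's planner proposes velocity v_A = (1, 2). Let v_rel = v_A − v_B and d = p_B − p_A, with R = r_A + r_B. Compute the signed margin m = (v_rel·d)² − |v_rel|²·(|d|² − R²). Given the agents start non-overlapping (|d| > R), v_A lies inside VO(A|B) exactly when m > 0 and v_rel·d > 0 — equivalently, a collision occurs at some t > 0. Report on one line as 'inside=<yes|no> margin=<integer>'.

d = (25, 16),  |d|² = 881;  R = 8+6 = 14,  c = 881−14² = 685
v_rel = (-3, 7),  |v_rel|² = 58;  v_rel·d = (-3)·(25) + (7)·(16) = 37
58·t² − 74·t + 685 = 0  ⇒  m = 37² − 58·685 = -38361
m = -38361 < 0,  v_rel·d = 37 > 0  ⇒  outside

inside=no margin=-38361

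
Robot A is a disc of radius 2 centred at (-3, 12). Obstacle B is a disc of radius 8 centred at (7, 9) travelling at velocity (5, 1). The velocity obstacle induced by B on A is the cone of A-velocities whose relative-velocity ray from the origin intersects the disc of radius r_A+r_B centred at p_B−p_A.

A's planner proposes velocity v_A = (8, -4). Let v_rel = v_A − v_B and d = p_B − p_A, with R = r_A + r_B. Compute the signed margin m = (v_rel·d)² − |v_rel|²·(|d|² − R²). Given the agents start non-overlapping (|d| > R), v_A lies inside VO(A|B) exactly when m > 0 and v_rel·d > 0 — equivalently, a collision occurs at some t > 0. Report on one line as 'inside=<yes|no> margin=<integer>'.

d = (10, -3),  |d|² = 109;  R = 2+8 = 10,  c = 109−10² = 9
v_rel = (3, -5),  |v_rel|² = 34;  v_rel·d = (3)·(10) + (-5)·(-3) = 45
34·t² − 90·t + 9 = 0  ⇒  m = 45² − 34·9 = 1719
m = 1719 > 0,  v_rel·d = 45 > 0  ⇒  inside

inside=yes margin=1719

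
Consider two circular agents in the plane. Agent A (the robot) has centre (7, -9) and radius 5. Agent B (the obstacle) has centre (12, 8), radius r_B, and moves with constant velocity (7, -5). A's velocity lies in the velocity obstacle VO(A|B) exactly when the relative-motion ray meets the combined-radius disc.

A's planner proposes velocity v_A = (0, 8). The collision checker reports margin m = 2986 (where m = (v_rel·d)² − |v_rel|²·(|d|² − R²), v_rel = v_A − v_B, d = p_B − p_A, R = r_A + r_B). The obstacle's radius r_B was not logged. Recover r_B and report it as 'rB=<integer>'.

m = 2986
d = (5, 17);  v_rel = (-7, 13),  |v_rel|² = 218
v_rel×d = (-7)·(17) − (13)·(5) = -184
since m = R²·218 − (-184)²:  R² = (33856 + 2986) / 218 = 169
R = √169 = 13  ⇒  r_B = 13 − 5 = 8

rB=8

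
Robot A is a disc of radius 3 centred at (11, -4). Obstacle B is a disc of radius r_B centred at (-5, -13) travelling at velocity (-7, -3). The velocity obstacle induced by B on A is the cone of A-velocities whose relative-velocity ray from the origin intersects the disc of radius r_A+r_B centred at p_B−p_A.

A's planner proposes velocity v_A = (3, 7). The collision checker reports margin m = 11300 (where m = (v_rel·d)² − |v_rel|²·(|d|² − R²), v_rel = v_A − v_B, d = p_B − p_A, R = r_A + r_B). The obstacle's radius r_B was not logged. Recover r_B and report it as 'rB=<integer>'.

m = 11300
d = (-16, -9);  v_rel = (10, 10),  |v_rel|² = 200
v_rel×d = (10)·(-9) − (10)·(-16) = 70
since m = R²·200 − 70²:  R² = (4900 + 11300) / 200 = 81
R = √81 = 9  ⇒  r_B = 9 − 3 = 6

rB=6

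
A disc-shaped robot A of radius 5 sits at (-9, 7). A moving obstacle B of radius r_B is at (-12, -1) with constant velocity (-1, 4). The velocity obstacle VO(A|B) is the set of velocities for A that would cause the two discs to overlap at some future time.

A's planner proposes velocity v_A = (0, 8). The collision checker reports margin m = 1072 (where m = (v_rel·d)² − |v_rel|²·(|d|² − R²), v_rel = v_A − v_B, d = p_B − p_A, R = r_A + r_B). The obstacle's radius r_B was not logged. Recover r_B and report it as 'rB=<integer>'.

m = 1072
d = (-3, -8);  v_rel = (1, 4),  |v_rel|² = 17
v_rel×d = (1)·(-8) − (4)·(-3) = 4
since m = R²·17 − 4²:  R² = (16 + 1072) / 17 = 64
R = √64 = 8  ⇒  r_B = 8 − 5 = 3

rB=3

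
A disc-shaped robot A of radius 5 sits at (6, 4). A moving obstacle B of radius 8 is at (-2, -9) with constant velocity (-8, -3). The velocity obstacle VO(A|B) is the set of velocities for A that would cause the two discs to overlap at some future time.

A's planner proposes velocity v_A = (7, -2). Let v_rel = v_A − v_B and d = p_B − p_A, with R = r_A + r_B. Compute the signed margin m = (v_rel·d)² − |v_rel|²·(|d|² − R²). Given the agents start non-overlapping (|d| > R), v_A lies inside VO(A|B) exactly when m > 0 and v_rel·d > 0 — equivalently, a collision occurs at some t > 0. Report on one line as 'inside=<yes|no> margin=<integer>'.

d = (-8, -13),  |d|² = 233;  R = 5+8 = 13,  c = 233−13² = 64
v_rel = (15, 1),  |v_rel|² = 226;  v_rel·d = (15)·(-8) + (1)·(-13) = -133
226·t² + 266·t + 64 = 0  ⇒  m = (-133)² − 226·64 = 3225
m = 3225 > 0,  v_rel·d = -133 < 0  ⇒  outside

inside=no margin=3225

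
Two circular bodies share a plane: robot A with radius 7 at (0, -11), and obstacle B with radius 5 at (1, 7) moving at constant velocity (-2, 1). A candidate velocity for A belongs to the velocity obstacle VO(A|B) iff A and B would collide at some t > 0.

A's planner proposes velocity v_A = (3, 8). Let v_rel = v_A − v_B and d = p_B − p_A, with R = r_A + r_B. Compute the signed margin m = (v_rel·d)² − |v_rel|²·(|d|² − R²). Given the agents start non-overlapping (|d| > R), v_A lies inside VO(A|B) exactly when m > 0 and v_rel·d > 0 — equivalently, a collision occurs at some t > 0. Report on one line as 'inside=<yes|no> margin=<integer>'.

d = (1, 18),  |d|² = 325;  R = 7+5 = 12,  c = 325−12² = 181
v_rel = (5, 7),  |v_rel|² = 74;  v_rel·d = (5)·(1) + (7)·(18) = 131
74·t² − 262·t + 181 = 0  ⇒  m = 131² − 74·181 = 3767
m = 3767 > 0,  v_rel·d = 131 > 0  ⇒  inside

inside=yes margin=3767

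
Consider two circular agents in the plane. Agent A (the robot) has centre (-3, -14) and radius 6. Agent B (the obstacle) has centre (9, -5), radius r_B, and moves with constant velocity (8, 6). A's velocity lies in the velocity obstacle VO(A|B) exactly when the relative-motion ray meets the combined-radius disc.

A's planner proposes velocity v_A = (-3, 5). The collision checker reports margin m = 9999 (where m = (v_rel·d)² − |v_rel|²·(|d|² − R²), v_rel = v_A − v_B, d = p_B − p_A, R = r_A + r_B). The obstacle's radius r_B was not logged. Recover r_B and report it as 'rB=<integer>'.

m = 9999
d = (12, 9);  v_rel = (-11, -1),  |v_rel|² = 122
v_rel×d = (-11)·(9) − (-1)·(12) = -87
since m = R²·122 − (-87)²:  R² = (7569 + 9999) / 122 = 144
R = √144 = 12  ⇒  r_B = 12 − 6 = 6

rB=6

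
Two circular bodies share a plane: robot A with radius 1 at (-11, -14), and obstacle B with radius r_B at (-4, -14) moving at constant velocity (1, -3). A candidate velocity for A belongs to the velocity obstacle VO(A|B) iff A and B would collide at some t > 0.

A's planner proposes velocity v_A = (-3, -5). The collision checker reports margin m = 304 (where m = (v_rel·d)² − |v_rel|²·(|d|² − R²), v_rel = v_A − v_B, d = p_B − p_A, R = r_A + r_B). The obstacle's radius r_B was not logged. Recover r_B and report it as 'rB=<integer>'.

m = 304
d = (7, 0);  v_rel = (-4, -2),  |v_rel|² = 20
v_rel×d = (-4)·(0) − (-2)·(7) = 14
since m = R²·20 − 14²:  R² = (196 + 304) / 20 = 25
R = √25 = 5  ⇒  r_B = 5 − 1 = 4

rB=4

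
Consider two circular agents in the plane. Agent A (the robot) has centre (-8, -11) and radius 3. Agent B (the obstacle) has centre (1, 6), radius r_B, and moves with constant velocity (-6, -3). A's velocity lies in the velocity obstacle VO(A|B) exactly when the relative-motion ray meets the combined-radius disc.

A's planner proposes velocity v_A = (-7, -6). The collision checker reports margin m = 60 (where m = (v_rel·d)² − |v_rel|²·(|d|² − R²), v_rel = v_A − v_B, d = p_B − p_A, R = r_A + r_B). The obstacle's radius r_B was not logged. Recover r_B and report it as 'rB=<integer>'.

m = 60
d = (9, 17);  v_rel = (-1, -3),  |v_rel|² = 10
v_rel×d = (-1)·(17) − (-3)·(9) = 10
since m = R²·10 − 10²:  R² = (100 + 60) / 10 = 16
R = √16 = 4  ⇒  r_B = 4 − 3 = 1

rB=1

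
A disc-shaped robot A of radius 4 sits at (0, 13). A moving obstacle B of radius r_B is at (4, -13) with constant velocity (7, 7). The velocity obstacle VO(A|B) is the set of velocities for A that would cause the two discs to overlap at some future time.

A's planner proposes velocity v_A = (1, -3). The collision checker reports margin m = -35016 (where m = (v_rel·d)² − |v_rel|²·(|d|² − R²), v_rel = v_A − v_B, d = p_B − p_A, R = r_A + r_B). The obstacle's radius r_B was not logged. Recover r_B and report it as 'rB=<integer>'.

m = -35016
d = (4, -26);  v_rel = (-6, -10),  |v_rel|² = 136
v_rel×d = (-6)·(-26) − (-10)·(4) = 196
since m = R²·136 − 196²:  R² = (38416 + -35016) / 136 = 25
R = √25 = 5  ⇒  r_B = 5 − 4 = 1

rB=1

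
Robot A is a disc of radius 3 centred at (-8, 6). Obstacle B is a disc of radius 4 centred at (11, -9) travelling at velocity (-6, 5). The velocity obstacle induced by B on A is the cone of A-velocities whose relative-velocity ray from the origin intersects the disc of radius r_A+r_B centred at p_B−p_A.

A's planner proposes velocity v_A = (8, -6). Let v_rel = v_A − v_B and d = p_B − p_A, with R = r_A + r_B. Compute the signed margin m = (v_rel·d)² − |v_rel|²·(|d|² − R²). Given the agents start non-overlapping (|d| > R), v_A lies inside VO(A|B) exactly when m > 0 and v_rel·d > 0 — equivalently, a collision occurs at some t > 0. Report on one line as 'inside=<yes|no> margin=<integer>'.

d = (19, -15),  |d|² = 586;  R = 3+4 = 7,  c = 586−7² = 537
v_rel = (14, -11),  |v_rel|² = 317;  v_rel·d = (14)·(19) + (-11)·(-15) = 431
317·t² − 862·t + 537 = 0  ⇒  m = 431² − 317·537 = 15532
m = 15532 > 0,  v_rel·d = 431 > 0  ⇒  inside

inside=yes margin=15532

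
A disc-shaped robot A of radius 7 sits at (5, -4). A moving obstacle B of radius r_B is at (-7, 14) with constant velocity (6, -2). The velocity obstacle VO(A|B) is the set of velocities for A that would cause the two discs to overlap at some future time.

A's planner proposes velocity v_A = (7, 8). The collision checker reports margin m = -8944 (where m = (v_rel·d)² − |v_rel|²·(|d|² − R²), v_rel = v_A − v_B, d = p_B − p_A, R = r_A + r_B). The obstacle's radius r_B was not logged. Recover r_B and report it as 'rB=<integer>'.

m = -8944
d = (-12, 18);  v_rel = (1, 10),  |v_rel|² = 101
v_rel×d = (1)·(18) − (10)·(-12) = 138
since m = R²·101 − 138²:  R² = (19044 + -8944) / 101 = 100
R = √100 = 10  ⇒  r_B = 10 − 7 = 3

rB=3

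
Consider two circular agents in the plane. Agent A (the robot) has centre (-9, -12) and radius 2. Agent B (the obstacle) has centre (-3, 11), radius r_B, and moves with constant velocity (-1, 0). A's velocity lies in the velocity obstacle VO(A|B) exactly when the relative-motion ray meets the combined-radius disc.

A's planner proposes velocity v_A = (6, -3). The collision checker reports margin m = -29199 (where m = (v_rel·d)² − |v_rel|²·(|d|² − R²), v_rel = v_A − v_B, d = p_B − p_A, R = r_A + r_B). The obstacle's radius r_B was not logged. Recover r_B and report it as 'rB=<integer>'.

m = -29199
d = (6, 23);  v_rel = (7, -3),  |v_rel|² = 58
v_rel×d = (7)·(23) − (-3)·(6) = 179
since m = R²·58 − 179²:  R² = (32041 + -29199) / 58 = 49
R = √49 = 7  ⇒  r_B = 7 − 2 = 5

rB=5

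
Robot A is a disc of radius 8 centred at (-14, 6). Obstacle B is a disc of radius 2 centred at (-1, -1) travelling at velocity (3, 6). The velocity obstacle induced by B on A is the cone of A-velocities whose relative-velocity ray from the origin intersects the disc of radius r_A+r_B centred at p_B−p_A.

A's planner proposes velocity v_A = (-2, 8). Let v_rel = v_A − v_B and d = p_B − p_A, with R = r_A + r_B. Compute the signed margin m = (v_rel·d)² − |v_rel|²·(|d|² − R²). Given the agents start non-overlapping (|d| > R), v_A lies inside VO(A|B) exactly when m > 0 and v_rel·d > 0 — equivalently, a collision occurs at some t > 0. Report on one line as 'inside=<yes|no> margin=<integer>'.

d = (13, -7),  |d|² = 218;  R = 8+2 = 10,  c = 218−10² = 118
v_rel = (-5, 2),  |v_rel|² = 29;  v_rel·d = (-5)·(13) + (2)·(-7) = -79
29·t² + 158·t + 118 = 0  ⇒  m = (-79)² − 29·118 = 2819
m = 2819 > 0,  v_rel·d = -79 < 0  ⇒  outside

inside=no margin=2819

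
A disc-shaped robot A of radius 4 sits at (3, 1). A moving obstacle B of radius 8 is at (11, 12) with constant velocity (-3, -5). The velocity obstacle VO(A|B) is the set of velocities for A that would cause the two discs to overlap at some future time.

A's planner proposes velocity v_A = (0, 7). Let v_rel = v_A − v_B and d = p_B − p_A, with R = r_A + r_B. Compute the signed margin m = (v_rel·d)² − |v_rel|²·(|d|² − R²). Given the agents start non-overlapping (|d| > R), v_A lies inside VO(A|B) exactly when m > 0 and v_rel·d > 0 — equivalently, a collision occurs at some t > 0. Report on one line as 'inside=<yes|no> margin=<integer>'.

d = (8, 11),  |d|² = 185;  R = 4+8 = 12,  c = 185−12² = 41
v_rel = (3, 12),  |v_rel|² = 153;  v_rel·d = (3)·(8) + (12)·(11) = 156
153·t² − 312·t + 41 = 0  ⇒  m = 156² − 153·41 = 18063
m = 18063 > 0,  v_rel·d = 156 > 0  ⇒  inside

inside=yes margin=18063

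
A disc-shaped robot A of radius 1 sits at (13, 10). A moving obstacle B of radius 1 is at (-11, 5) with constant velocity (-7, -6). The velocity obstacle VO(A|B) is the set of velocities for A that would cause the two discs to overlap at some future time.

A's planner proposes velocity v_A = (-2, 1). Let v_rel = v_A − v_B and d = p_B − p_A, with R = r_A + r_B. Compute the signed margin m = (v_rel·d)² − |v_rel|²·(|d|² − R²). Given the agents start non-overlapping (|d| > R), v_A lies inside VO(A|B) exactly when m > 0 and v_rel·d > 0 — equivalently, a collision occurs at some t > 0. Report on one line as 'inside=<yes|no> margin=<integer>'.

d = (-24, -5),  |d|² = 601;  R = 1+1 = 2,  c = 601−2² = 597
v_rel = (5, 7),  |v_rel|² = 74;  v_rel·d = (5)·(-24) + (7)·(-5) = -155
74·t² + 310·t + 597 = 0  ⇒  m = (-155)² − 74·597 = -20153
m = -20153 < 0,  v_rel·d = -155 < 0  ⇒  outside

inside=no margin=-20153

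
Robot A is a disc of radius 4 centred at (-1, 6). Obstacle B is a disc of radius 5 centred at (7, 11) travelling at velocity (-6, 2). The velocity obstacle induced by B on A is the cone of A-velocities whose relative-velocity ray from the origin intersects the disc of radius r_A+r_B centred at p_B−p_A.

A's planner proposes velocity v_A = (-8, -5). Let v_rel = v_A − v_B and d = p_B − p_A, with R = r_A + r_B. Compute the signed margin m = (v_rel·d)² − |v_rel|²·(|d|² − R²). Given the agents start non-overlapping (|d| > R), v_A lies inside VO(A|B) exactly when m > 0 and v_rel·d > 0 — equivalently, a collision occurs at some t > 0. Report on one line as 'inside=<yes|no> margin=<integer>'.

d = (8, 5),  |d|² = 89;  R = 4+5 = 9,  c = 89−9² = 8
v_rel = (-2, -7),  |v_rel|² = 53;  v_rel·d = (-2)·(8) + (-7)·(5) = -51
53·t² + 102·t + 8 = 0  ⇒  m = (-51)² − 53·8 = 2177
m = 2177 > 0,  v_rel·d = -51 < 0  ⇒  outside

inside=no margin=2177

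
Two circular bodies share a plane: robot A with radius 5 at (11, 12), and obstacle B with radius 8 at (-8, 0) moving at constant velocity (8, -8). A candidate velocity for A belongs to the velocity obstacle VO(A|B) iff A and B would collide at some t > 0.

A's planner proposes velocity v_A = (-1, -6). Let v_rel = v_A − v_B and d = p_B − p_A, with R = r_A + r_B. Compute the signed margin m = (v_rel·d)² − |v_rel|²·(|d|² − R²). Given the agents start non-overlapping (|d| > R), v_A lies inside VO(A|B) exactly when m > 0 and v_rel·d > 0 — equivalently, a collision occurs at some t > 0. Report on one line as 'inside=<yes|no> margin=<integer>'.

d = (-19, -12),  |d|² = 505;  R = 5+8 = 13,  c = 505−13² = 336
v_rel = (-9, 2),  |v_rel|² = 85;  v_rel·d = (-9)·(-19) + (2)·(-12) = 147
85·t² − 294·t + 336 = 0  ⇒  m = 147² − 85·336 = -6951
m = -6951 < 0,  v_rel·d = 147 > 0  ⇒  outside

inside=no margin=-6951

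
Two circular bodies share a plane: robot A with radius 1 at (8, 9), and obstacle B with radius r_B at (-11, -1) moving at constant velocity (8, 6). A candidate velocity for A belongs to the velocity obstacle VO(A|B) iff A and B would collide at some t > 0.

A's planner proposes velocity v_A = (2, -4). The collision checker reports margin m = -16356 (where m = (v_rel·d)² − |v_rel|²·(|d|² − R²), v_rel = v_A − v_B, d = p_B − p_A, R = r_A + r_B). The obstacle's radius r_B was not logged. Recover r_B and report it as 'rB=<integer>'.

m = -16356
d = (-19, -10);  v_rel = (-6, -10),  |v_rel|² = 136
v_rel×d = (-6)·(-10) − (-10)·(-19) = -130
since m = R²·136 − (-130)²:  R² = (16900 + -16356) / 136 = 4
R = √4 = 2  ⇒  r_B = 2 − 1 = 1

rB=1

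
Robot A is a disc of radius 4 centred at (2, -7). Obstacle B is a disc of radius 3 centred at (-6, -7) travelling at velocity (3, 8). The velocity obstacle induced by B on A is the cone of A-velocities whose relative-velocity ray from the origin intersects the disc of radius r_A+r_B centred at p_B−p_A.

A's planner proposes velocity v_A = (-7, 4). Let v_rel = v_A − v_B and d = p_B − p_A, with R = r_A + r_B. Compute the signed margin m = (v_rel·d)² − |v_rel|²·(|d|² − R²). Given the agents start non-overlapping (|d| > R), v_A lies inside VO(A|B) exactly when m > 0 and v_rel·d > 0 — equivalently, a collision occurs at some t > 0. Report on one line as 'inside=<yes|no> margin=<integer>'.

d = (-8, 0),  |d|² = 64;  R = 4+3 = 7,  c = 64−7² = 15
v_rel = (-10, -4),  |v_rel|² = 116;  v_rel·d = (-10)·(-8) + (-4)·(0) = 80
116·t² − 160·t + 15 = 0  ⇒  m = 80² − 116·15 = 4660
m = 4660 > 0,  v_rel·d = 80 > 0  ⇒  inside

inside=yes margin=4660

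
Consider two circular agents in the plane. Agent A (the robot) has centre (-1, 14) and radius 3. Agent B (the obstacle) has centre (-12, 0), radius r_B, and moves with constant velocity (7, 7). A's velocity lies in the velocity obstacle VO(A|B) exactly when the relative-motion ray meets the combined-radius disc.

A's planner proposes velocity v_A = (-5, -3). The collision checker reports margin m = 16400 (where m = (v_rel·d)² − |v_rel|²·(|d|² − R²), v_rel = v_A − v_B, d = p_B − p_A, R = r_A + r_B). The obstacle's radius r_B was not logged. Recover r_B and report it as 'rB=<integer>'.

m = 16400
d = (-11, -14);  v_rel = (-12, -10),  |v_rel|² = 244
v_rel×d = (-12)·(-14) − (-10)·(-11) = 58
since m = R²·244 − 58²:  R² = (3364 + 16400) / 244 = 81
R = √81 = 9  ⇒  r_B = 9 − 3 = 6

rB=6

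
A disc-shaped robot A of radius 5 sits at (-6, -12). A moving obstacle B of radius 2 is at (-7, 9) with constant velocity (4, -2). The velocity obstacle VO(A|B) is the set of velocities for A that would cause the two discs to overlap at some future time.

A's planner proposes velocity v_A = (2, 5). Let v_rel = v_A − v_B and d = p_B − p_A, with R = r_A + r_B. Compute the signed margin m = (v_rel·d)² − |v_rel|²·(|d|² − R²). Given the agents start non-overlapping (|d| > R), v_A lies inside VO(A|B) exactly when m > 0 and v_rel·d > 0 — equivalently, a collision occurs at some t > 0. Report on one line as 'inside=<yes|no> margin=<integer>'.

d = (-1, 21),  |d|² = 442;  R = 5+2 = 7,  c = 442−7² = 393
v_rel = (-2, 7),  |v_rel|² = 53;  v_rel·d = (-2)·(-1) + (7)·(21) = 149
53·t² − 298·t + 393 = 0  ⇒  m = 149² − 53·393 = 1372
m = 1372 > 0,  v_rel·d = 149 > 0  ⇒  inside

inside=yes margin=1372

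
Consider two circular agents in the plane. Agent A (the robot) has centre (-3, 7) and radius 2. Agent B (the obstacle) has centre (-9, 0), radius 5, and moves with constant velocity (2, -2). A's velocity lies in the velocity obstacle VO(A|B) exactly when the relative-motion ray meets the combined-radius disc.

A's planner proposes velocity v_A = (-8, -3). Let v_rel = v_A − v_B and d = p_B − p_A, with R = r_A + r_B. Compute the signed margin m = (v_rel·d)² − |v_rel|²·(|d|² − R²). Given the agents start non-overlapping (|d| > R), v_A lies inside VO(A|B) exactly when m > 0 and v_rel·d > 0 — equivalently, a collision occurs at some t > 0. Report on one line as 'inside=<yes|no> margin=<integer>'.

d = (-6, -7),  |d|² = 85;  R = 2+5 = 7,  c = 85−7² = 36
v_rel = (-10, -1),  |v_rel|² = 101;  v_rel·d = (-10)·(-6) + (-1)·(-7) = 67
101·t² − 134·t + 36 = 0  ⇒  m = 67² − 101·36 = 853
m = 853 > 0,  v_rel·d = 67 > 0  ⇒  inside

inside=yes margin=853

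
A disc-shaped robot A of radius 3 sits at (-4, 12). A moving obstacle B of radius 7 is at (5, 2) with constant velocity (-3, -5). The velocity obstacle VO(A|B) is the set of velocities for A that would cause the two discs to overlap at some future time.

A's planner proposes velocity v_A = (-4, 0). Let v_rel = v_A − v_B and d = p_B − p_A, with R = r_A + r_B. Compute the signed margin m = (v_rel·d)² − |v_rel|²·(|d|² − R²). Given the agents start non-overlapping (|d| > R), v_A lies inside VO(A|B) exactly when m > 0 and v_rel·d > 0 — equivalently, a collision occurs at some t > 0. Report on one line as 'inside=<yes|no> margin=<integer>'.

d = (9, -10),  |d|² = 181;  R = 3+7 = 10,  c = 181−10² = 81
v_rel = (-1, 5),  |v_rel|² = 26;  v_rel·d = (-1)·(9) + (5)·(-10) = -59
26·t² + 118·t + 81 = 0  ⇒  m = (-59)² − 26·81 = 1375
m = 1375 > 0,  v_rel·d = -59 < 0  ⇒  outside

inside=no margin=1375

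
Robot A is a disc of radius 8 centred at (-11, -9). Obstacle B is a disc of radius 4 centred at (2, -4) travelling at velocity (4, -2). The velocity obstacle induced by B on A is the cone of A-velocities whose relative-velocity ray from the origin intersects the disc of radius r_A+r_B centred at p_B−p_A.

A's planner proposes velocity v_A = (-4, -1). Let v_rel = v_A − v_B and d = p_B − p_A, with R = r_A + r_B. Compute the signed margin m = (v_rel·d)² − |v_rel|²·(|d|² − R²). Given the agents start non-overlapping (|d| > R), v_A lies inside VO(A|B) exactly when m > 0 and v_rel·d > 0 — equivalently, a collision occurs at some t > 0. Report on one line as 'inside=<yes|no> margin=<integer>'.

d = (13, 5),  |d|² = 194;  R = 8+4 = 12,  c = 194−12² = 50
v_rel = (-8, 1),  |v_rel|² = 65;  v_rel·d = (-8)·(13) + (1)·(5) = -99
65·t² + 198·t + 50 = 0  ⇒  m = (-99)² − 65·50 = 6551
m = 6551 > 0,  v_rel·d = -99 < 0  ⇒  outside

inside=no margin=6551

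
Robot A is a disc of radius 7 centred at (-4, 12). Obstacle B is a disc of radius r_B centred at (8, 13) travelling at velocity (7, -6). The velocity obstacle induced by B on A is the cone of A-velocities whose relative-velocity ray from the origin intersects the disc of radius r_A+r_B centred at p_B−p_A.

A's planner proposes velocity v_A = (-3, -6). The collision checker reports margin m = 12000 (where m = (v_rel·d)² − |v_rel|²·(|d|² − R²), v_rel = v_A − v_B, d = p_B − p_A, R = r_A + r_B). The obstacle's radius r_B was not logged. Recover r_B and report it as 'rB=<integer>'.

m = 12000
d = (12, 1);  v_rel = (-10, 0),  |v_rel|² = 100
v_rel×d = (-10)·(1) − (0)·(12) = -10
since m = R²·100 − (-10)²:  R² = (100 + 12000) / 100 = 121
R = √121 = 11  ⇒  r_B = 11 − 7 = 4

rB=4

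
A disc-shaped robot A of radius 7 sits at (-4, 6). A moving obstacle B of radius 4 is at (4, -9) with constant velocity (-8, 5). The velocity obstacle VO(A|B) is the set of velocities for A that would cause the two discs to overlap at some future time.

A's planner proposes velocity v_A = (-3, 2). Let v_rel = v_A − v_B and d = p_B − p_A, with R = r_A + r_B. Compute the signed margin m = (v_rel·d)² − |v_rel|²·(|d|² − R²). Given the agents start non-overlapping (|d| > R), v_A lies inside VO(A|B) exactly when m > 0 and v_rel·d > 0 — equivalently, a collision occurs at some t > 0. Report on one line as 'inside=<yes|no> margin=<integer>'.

d = (8, -15),  |d|² = 289;  R = 7+4 = 11,  c = 289−11² = 168
v_rel = (5, -3),  |v_rel|² = 34;  v_rel·d = (5)·(8) + (-3)·(-15) = 85
34·t² − 170·t + 168 = 0  ⇒  m = 85² − 34·168 = 1513
m = 1513 > 0,  v_rel·d = 85 > 0  ⇒  inside

inside=yes margin=1513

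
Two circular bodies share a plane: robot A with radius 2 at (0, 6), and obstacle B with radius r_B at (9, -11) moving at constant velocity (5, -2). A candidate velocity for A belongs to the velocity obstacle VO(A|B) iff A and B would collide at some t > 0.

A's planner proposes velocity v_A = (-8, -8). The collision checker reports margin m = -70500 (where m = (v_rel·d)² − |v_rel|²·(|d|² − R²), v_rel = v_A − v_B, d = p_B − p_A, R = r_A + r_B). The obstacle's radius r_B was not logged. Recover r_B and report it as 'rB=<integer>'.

m = -70500
d = (9, -17);  v_rel = (-13, -6),  |v_rel|² = 205
v_rel×d = (-13)·(-17) − (-6)·(9) = 275
since m = R²·205 − 275²:  R² = (75625 + -70500) / 205 = 25
R = √25 = 5  ⇒  r_B = 5 − 2 = 3

rB=3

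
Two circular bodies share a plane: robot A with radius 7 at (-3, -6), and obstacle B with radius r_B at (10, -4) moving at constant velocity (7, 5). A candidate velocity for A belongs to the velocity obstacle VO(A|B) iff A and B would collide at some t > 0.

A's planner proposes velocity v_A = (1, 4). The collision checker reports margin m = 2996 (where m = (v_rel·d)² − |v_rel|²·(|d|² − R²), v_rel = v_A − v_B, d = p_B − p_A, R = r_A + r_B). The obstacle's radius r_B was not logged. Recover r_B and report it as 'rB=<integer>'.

m = 2996
d = (13, 2);  v_rel = (-6, -1),  |v_rel|² = 37
v_rel×d = (-6)·(2) − (-1)·(13) = 1
since m = R²·37 − 1²:  R² = (1 + 2996) / 37 = 81
R = √81 = 9  ⇒  r_B = 9 − 7 = 2

rB=2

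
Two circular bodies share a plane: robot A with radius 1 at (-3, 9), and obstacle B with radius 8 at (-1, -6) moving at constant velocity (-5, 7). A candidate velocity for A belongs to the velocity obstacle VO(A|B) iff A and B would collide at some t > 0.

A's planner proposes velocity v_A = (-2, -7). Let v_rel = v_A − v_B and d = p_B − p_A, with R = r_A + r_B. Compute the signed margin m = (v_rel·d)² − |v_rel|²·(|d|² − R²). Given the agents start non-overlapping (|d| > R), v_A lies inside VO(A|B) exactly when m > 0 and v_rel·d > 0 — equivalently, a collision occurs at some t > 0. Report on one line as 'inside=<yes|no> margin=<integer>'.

d = (2, -15),  |d|² = 229;  R = 1+8 = 9,  c = 229−9² = 148
v_rel = (3, -14),  |v_rel|² = 205;  v_rel·d = (3)·(2) + (-14)·(-15) = 216
205·t² − 432·t + 148 = 0  ⇒  m = 216² − 205·148 = 16316
m = 16316 > 0,  v_rel·d = 216 > 0  ⇒  inside

inside=yes margin=16316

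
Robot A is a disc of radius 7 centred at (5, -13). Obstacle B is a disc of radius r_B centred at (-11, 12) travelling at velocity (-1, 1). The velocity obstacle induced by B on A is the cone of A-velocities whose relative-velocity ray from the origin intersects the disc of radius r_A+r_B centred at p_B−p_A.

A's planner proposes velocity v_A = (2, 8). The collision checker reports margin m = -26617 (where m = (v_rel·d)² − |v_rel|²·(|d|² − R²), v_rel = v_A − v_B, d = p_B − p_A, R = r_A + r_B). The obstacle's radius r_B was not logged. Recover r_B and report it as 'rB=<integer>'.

m = -26617
d = (-16, 25);  v_rel = (3, 7),  |v_rel|² = 58
v_rel×d = (3)·(25) − (7)·(-16) = 187
since m = R²·58 − 187²:  R² = (34969 + -26617) / 58 = 144
R = √144 = 12  ⇒  r_B = 12 − 7 = 5

rB=5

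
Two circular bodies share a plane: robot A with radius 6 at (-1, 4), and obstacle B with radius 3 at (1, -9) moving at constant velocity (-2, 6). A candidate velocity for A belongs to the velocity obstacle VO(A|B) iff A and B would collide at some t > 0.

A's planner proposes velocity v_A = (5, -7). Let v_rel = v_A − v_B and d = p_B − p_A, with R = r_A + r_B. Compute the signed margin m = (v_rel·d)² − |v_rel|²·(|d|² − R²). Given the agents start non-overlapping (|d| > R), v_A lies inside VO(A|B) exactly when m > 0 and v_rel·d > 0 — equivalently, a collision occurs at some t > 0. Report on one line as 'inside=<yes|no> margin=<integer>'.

d = (2, -13),  |d|² = 173;  R = 6+3 = 9,  c = 173−9² = 92
v_rel = (7, -13),  |v_rel|² = 218;  v_rel·d = (7)·(2) + (-13)·(-13) = 183
218·t² − 366·t + 92 = 0  ⇒  m = 183² − 218·92 = 13433
m = 13433 > 0,  v_rel·d = 183 > 0  ⇒  inside

inside=yes margin=13433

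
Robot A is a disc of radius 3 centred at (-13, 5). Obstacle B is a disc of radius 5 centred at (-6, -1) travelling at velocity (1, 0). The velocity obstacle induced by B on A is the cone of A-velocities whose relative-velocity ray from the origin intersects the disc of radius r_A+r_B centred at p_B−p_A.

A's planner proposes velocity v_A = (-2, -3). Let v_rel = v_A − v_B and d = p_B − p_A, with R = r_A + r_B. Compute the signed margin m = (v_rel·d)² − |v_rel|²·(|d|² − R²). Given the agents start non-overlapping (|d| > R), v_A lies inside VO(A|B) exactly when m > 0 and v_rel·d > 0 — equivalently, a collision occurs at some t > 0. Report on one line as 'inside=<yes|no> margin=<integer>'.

d = (7, -6),  |d|² = 85;  R = 3+5 = 8,  c = 85−8² = 21
v_rel = (-3, -3),  |v_rel|² = 18;  v_rel·d = (-3)·(7) + (-3)·(-6) = -3
18·t² + 6·t + 21 = 0  ⇒  m = (-3)² − 18·21 = -369
m = -369 < 0,  v_rel·d = -3 < 0  ⇒  outside

inside=no margin=-369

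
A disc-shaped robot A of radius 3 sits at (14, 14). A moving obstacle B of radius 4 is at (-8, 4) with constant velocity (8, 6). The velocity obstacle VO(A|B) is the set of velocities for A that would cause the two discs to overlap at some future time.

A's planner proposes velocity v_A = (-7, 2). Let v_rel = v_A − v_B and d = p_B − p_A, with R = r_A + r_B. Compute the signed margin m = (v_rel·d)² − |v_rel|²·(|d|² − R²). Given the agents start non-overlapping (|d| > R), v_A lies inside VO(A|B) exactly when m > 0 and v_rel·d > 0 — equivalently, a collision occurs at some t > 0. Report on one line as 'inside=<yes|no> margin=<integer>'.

d = (-22, -10),  |d|² = 584;  R = 3+4 = 7,  c = 584−7² = 535
v_rel = (-15, -4),  |v_rel|² = 241;  v_rel·d = (-15)·(-22) + (-4)·(-10) = 370
241·t² − 740·t + 535 = 0  ⇒  m = 370² − 241·535 = 7965
m = 7965 > 0,  v_rel·d = 370 > 0  ⇒  inside

inside=yes margin=7965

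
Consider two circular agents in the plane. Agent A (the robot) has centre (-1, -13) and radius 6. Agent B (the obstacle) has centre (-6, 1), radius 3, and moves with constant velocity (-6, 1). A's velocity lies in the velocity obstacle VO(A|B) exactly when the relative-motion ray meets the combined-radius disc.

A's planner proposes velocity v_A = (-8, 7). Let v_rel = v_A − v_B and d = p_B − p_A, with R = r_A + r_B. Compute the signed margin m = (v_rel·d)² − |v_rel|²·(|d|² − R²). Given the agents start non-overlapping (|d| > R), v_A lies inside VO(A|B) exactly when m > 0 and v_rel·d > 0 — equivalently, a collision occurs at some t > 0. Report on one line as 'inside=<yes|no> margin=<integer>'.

d = (-5, 14),  |d|² = 221;  R = 6+3 = 9,  c = 221−9² = 140
v_rel = (-2, 6),  |v_rel|² = 40;  v_rel·d = (-2)·(-5) + (6)·(14) = 94
40·t² − 188·t + 140 = 0  ⇒  m = 94² − 40·140 = 3236
m = 3236 > 0,  v_rel·d = 94 > 0  ⇒  inside

inside=yes margin=3236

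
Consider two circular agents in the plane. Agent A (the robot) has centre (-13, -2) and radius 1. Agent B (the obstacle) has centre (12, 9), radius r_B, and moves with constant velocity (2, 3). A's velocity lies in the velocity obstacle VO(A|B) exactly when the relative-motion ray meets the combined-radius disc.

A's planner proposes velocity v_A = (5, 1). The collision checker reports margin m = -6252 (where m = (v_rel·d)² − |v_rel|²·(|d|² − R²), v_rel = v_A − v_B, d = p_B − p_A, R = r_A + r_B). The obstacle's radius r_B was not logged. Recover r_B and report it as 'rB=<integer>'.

m = -6252
d = (25, 11);  v_rel = (3, -2),  |v_rel|² = 13
v_rel×d = (3)·(11) − (-2)·(25) = 83
since m = R²·13 − 83²:  R² = (6889 + -6252) / 13 = 49
R = √49 = 7  ⇒  r_B = 7 − 1 = 6

rB=6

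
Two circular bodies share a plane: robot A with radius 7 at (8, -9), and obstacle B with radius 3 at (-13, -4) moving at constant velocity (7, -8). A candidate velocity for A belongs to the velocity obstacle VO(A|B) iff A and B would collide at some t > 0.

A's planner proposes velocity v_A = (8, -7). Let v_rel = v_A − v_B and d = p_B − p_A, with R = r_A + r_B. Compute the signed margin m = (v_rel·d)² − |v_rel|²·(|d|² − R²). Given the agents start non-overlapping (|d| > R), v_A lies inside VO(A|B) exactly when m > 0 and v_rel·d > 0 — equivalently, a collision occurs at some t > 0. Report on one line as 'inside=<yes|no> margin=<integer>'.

d = (-21, 5),  |d|² = 466;  R = 7+3 = 10,  c = 466−10² = 366
v_rel = (1, 1),  |v_rel|² = 2;  v_rel·d = (1)·(-21) + (1)·(5) = -16
2·t² + 32·t + 366 = 0  ⇒  m = (-16)² − 2·366 = -476
m = -476 < 0,  v_rel·d = -16 < 0  ⇒  outside

inside=no margin=-476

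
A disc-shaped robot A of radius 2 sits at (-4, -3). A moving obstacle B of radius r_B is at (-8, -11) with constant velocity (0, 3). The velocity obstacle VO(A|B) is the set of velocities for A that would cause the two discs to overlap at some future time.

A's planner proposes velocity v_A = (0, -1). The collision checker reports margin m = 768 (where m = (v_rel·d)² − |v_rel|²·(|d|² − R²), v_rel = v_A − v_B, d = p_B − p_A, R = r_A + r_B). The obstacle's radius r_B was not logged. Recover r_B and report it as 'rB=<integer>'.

m = 768
d = (-4, -8);  v_rel = (0, -4),  |v_rel|² = 16
v_rel×d = (0)·(-8) − (-4)·(-4) = -16
since m = R²·16 − (-16)²:  R² = (256 + 768) / 16 = 64
R = √64 = 8  ⇒  r_B = 8 − 2 = 6

rB=6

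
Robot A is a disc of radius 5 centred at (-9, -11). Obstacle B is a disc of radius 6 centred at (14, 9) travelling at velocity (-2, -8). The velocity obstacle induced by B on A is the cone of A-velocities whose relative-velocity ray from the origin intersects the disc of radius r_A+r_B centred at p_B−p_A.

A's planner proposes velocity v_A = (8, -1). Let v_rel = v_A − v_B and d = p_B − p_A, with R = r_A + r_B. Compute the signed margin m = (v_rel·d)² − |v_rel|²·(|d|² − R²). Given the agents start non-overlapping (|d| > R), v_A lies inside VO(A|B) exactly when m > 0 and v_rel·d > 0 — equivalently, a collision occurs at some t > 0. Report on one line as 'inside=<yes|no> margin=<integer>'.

d = (23, 20),  |d|² = 929;  R = 5+6 = 11,  c = 929−11² = 808
v_rel = (10, 7),  |v_rel|² = 149;  v_rel·d = (10)·(23) + (7)·(20) = 370
149·t² − 740·t + 808 = 0  ⇒  m = 370² − 149·808 = 16508
m = 16508 > 0,  v_rel·d = 370 > 0  ⇒  inside

inside=yes margin=16508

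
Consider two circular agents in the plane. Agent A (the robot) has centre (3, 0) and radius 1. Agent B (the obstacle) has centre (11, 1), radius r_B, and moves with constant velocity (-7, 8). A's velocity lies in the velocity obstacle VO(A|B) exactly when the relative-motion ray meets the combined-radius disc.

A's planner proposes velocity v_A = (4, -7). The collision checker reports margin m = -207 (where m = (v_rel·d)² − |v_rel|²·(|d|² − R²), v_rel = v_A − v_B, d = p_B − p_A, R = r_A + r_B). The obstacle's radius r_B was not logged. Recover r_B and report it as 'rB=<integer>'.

m = -207
d = (8, 1);  v_rel = (11, -15),  |v_rel|² = 346
v_rel×d = (11)·(1) − (-15)·(8) = 131
since m = R²·346 − 131²:  R² = (17161 + -207) / 346 = 49
R = √49 = 7  ⇒  r_B = 7 − 1 = 6

rB=6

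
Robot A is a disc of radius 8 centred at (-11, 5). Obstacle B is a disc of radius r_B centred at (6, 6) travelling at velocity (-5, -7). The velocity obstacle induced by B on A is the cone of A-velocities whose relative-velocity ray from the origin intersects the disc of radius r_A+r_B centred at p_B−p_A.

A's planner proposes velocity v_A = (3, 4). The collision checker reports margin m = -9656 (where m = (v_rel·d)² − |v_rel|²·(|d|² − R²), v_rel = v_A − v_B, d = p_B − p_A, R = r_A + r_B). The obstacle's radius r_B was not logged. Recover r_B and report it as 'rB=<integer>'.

m = -9656
d = (17, 1);  v_rel = (8, 11),  |v_rel|² = 185
v_rel×d = (8)·(1) − (11)·(17) = -179
since m = R²·185 − (-179)²:  R² = (32041 + -9656) / 185 = 121
R = √121 = 11  ⇒  r_B = 11 − 8 = 3

rB=3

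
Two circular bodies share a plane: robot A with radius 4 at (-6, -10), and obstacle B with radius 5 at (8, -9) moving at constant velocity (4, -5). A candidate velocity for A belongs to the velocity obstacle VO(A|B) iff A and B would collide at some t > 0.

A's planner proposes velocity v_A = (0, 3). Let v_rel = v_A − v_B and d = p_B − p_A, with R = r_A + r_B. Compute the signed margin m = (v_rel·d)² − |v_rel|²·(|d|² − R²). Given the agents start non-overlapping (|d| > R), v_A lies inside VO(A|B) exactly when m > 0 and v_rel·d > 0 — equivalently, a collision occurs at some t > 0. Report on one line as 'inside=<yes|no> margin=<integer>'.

d = (14, 1),  |d|² = 197;  R = 4+5 = 9,  c = 197−9² = 116
v_rel = (-4, 8),  |v_rel|² = 80;  v_rel·d = (-4)·(14) + (8)·(1) = -48
80·t² + 96·t + 116 = 0  ⇒  m = (-48)² − 80·116 = -6976
m = -6976 < 0,  v_rel·d = -48 < 0  ⇒  outside

inside=no margin=-6976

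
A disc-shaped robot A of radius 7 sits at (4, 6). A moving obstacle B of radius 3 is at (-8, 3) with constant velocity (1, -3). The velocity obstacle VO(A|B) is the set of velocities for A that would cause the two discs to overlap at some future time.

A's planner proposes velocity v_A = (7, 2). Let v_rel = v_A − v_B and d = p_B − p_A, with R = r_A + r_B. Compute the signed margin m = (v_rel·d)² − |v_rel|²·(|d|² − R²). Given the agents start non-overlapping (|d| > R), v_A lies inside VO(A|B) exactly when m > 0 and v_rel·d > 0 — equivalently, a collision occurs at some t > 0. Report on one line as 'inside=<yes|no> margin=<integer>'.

d = (-12, -3),  |d|² = 153;  R = 7+3 = 10,  c = 153−10² = 53
v_rel = (6, 5),  |v_rel|² = 61;  v_rel·d = (6)·(-12) + (5)·(-3) = -87
61·t² + 174·t + 53 = 0  ⇒  m = (-87)² − 61·53 = 4336
m = 4336 > 0,  v_rel·d = -87 < 0  ⇒  outside

inside=no margin=4336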